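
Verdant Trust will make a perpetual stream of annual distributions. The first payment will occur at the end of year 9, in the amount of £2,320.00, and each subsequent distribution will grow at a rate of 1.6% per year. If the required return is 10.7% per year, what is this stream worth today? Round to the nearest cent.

Value at end of year 8: C₁ / (r − g) = £2,320.00 / (0.107 − 0.016) = £25,494.5055
Discount to today: PV = £25,494.5055 / (1 + 0.107)^8 = £25,494.5055 / 2.255179 = £11,304.87

£11304.87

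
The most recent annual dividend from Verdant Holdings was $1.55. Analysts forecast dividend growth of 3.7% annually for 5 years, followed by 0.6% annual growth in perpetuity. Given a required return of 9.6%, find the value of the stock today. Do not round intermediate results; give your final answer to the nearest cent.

$19.72

D_1 = 1.60735
D_2 = 1.66682
D_3 = 1.72849
D_4 = 1.79245
D_5 = 1.85877
Terminal value at year 5: TV = D_5×(1+g_2)/(r−g_2) = 1.86992/0.09 = 20.77691
P_0 = D_1/(1+r)^1 + D_2/(1+r)^2 + D_3/(1+r)^3 + D_4/(1+r)^4 + D_5/(1+r)^5 + TV/(1+r)^5
    = 1.46656 + 1.38761 + 1.31291 + 1.24224 + 1.17536 + 13.13797 = 19.72266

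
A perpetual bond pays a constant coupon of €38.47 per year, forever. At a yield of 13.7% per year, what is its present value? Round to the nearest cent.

Level perpetuity: PV = C / r = €38.47 / 0.137 = €280.80

€280.80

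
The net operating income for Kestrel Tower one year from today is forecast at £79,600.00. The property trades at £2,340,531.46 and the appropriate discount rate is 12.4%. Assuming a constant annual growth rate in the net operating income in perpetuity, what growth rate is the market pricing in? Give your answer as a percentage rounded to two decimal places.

P = D₁/(r−g) ⇒ g = r − D₁/P = 0.124 − £79,600.00/£2,340,531.46 = 0.089991

9.00%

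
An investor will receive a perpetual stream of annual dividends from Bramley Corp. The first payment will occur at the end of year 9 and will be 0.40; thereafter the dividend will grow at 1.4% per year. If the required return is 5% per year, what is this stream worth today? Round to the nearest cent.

7.52

Value at end of year 8: C₁ / (r − g) = 0.40 / (0.05 − 0.014) = 11.1111
Discount to today: PV = 11.1111 / (1 + 0.05)^8 = 11.1111 / 1.477455 = 7.52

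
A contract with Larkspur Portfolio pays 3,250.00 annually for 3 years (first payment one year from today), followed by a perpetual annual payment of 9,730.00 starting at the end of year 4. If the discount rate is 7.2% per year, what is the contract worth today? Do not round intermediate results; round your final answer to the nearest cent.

PV of 3-year annuity: 3,250.00 × [1 − (1+0.072)^−3] / 0.072 = 8497.95717
Perpetuity value at year 3: 9,730.00 / 0.072 = 135138.88889
PV of perpetuity: 135138.88889 / (1+0.072)^3 = 109697.31249
Total PV = 8497.95717 + 109697.31249 = 118195.26966

118195.27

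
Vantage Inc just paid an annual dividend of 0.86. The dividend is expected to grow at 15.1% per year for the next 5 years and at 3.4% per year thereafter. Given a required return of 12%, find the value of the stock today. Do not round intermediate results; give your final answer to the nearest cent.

D_1 = 0.98986
D_2 = 1.13933
D_3 = 1.31137
D_4 = 1.50938
D_5 = 1.73730
Terminal value at year 5: TV = D_5×(1+g_2)/(r−g_2) = 1.79637/0.086 = 20.88801
P_0 = D_1/(1+r)^1 + D_2/(1+r)^2 + D_3/(1+r)^3 + D_4/(1+r)^4 + D_5/(1+r)^5 + TV/(1+r)^5
    = 0.88380 + 0.90827 + 0.93341 + 0.95924 + 0.98579 + 11.85242 = 16.52293

16.52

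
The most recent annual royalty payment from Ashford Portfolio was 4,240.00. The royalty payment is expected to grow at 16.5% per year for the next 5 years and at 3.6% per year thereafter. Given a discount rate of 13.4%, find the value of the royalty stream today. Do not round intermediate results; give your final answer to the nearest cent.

D_1 = 4939.60000
D_2 = 5754.63400
D_3 = 6704.14861
D_4 = 7810.33313
D_5 = 9099.03810
Terminal value at year 5: TV = D_5×(1+g_2)/(r−g_2) = 9426.60347/0.098 = 96189.83131
P_0 = D_1/(1+r)^1 + D_2/(1+r)^2 + D_3/(1+r)^3 + D_4/(1+r)^4 + D_5/(1+r)^5 + TV/(1+r)^5
    = 4355.90829 + 4474.98515 + 4597.31719 + 4722.99341 + 4852.10523 + 51293.68381 = 74296.99307

74296.99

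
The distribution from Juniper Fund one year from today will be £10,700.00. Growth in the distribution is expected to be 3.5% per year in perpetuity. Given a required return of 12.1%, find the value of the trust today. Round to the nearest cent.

£124418.60

Growing perpetuity: P = D₁ / (r − g) = £10,700.0000 / (0.121 − 0.035) = £124,418.60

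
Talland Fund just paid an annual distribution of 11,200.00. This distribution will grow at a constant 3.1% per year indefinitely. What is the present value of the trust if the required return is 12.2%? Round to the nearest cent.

126892.31

D₁ = D₀ × (1 + g) = 11,200.00 × 1.031 = 11,547.2000
Growing perpetuity: P = D₁ / (r − g) = 11,547.2000 / (0.122 − 0.031) = 126,892.31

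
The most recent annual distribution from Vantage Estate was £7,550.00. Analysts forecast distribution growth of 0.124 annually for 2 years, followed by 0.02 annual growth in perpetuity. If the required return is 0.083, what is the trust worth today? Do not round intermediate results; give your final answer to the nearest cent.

D_1 = 8486.20000
D_2 = 9538.48880
Terminal value at year 2: TV = D_2×(1+g_2)/(r−g_2) = 9729.25858/0.063 = 154432.67581
P_0 = D_1/(1+r)^1 + D_2/(1+r)^2 + TV/(1+r)^2
    = 7835.82641 + 8132.47358 + 131668.61980 = 147636.91978

£147636.92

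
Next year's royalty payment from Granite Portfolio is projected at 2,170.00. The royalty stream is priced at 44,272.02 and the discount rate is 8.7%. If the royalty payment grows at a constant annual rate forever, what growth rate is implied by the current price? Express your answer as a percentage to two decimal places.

P = D₁/(r−g) ⇒ g = r − D₁/P = 0.087 − 2,170.00/44,272.02 = 0.037985

3.80%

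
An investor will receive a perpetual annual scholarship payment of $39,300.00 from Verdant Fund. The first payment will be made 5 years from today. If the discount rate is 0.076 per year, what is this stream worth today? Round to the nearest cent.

Value at end of year 4: C / r = $39,300.00 / 0.076 = $517,105.2632
Discount to today: PV = $517,105.2632 / (1 + 0.076)^4 = $517,105.2632 / 1.340445 = $385,771.26

$385771.26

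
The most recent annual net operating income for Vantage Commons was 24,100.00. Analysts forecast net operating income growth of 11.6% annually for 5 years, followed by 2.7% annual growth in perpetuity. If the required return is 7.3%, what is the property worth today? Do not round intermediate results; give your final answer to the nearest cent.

790650.03

D_1 = 26895.60000
D_2 = 30015.48960
D_3 = 33497.28639
D_4 = 37382.97162
D_5 = 41719.39632
Terminal value at year 5: TV = D_5×(1+g_2)/(r−g_2) = 42845.82002/0.046 = 931430.87007
P_0 = D_1/(1+r)^1 + D_2/(1+r)^2 + D_3/(1+r)^3 + D_4/(1+r)^4 + D_5/(1+r)^5 + TV/(1+r)^5
    = 25065.79683 + 26070.29754 + 27115.05318 + 28201.67693 + 29331.84665 + 654865.35884 = 790650.02997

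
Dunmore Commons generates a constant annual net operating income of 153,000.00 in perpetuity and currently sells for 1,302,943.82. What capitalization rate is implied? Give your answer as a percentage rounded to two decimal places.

11.74%

P = C/r ⇒ r = C/P = 153,000.00/1,302,943.82 = 0.117426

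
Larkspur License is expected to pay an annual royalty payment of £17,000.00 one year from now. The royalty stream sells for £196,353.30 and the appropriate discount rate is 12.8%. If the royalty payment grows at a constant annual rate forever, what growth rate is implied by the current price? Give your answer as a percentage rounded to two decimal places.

P = D₁/(r−g) ⇒ g = r − D₁/P = 0.128 − £17,000.00/£196,353.30 = 0.041421

4.14%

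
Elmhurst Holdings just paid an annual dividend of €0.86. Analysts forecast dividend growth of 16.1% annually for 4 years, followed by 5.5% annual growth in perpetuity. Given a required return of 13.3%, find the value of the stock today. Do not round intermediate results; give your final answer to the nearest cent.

D_1 = 0.99846
D_2 = 1.15921
D_3 = 1.34585
D_4 = 1.56253
Terminal value at year 4: TV = D_4×(1+g_2)/(r−g_2) = 1.64847/0.078 = 21.13417
P_0 = D_1/(1+r)^1 + D_2/(1+r)^2 + D_3/(1+r)^3 + D_4/(1+r)^4 + TV/(1+r)^4
    = 0.88125 + 0.90303 + 0.92535 + 0.94822 + 12.82524 = 16.48309

€16.48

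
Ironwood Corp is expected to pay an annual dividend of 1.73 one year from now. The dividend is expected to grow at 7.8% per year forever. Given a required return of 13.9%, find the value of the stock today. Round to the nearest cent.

28.36

Growing perpetuity: P = D₁ / (r − g) = 1.7300 / (0.139 − 0.078) = 28.36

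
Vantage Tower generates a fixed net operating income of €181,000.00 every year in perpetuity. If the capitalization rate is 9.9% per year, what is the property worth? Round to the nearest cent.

€1828282.83

Level perpetuity: PV = C / r = €181,000.00 / 0.099 = €1,828,282.83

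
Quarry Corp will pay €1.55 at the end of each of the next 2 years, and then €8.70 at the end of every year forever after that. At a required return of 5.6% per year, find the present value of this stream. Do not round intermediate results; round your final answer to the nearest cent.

€142.17

PV of 2-year annuity: €1.55 × [1 − (1+0.056)^−2] / 0.056 = 2.85777
Perpetuity value at year 2: €8.70 / 0.056 = 155.35714
PV of perpetuity: 155.35714 / (1+0.056)^2 = 139.31677
Total PV = 2.85777 + 139.31677 = 142.17454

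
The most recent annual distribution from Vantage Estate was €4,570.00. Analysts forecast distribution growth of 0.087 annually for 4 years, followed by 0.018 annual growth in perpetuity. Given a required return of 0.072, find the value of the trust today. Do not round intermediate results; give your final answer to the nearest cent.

€110005.58

D_1 = 4967.59000
D_2 = 5399.77033
D_3 = 5869.55035
D_4 = 6380.20123
Terminal value at year 4: TV = D_4×(1+g_2)/(r−g_2) = 6495.04485/0.054 = 120278.60836
P_0 = D_1/(1+r)^1 + D_2/(1+r)^2 + D_3/(1+r)^3 + D_4/(1+r)^4 + TV/(1+r)^4
    = 4633.94590 + 4698.78656 + 4764.53450 + 4831.20243 + 91077.11247 = 110005.58185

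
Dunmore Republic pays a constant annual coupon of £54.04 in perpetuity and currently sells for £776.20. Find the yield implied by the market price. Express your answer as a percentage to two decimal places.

P = C/r ⇒ r = C/P = £54.04/£776.20 = 0.069621

6.96%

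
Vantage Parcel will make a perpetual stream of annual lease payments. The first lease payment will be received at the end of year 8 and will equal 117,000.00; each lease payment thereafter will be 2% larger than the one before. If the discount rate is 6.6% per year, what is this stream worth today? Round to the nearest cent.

Value at end of year 7: C₁ / (r − g) = 117,000.00 / (0.066 − 0.02) = 2,543,478.2609
Discount to today: PV = 2,543,478.2609 / (1 + 0.066)^7 = 2,543,478.2609 / 1.564229 = 1,626,026.42

1626026.42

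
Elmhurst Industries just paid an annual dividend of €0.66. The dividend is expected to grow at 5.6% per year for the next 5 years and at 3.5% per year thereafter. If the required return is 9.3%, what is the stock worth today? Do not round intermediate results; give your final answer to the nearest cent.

D_1 = 0.69696
D_2 = 0.73599
D_3 = 0.77721
D_4 = 0.82073
D_5 = 0.86669
Terminal value at year 5: TV = D_5×(1+g_2)/(r−g_2) = 0.89702/0.058 = 15.46592
P_0 = D_1/(1+r)^1 + D_2/(1+r)^2 + D_3/(1+r)^3 + D_4/(1+r)^4 + D_5/(1+r)^5 + TV/(1+r)^5
    = 0.63766 + 0.61607 + 0.59522 + 0.57507 + 0.55560 + 9.91460 = 12.89421

€12.89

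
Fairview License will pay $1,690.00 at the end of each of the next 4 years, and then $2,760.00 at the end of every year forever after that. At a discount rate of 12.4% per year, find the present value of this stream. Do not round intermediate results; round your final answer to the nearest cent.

$19035.29

PV of 4-year annuity: $1,690.00 × [1 − (1+0.124)^−4] / 0.124 = 5090.17459
Perpetuity value at year 4: $2,760.00 / 0.124 = 22258.06452
PV of perpetuity: 22258.06452 / (1+0.124)^4 = 13945.11667
Total PV = 5090.17459 + 13945.11667 = 19035.29126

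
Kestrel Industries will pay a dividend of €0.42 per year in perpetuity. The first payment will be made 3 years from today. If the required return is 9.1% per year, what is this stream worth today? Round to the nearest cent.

Value at end of year 2: C / r = €0.42 / 0.091 = €4.6154
Discount to today: PV = €4.6154 / (1 + 0.091)^2 = €4.6154 / 1.190281 = €3.88

€3.88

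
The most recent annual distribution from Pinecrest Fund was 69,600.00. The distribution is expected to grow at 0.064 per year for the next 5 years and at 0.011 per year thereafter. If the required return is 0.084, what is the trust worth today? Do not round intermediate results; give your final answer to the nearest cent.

1207417.14

D_1 = 74054.40000
D_2 = 78793.88160
D_3 = 83836.69002
D_4 = 89202.23818
D_5 = 94911.18143
Terminal value at year 5: TV = D_5×(1+g_2)/(r−g_2) = 95955.20442/0.073 = 1314454.85511
P_0 = D_1/(1+r)^1 + D_2/(1+r)^2 + D_3/(1+r)^3 + D_4/(1+r)^4 + D_5/(1+r)^5 + TV/(1+r)^5
    = 68315.86716 + 67055.42681 + 65818.24181 + 64603.88310 + 63411.92954 + 878211.79131 = 1207417.13973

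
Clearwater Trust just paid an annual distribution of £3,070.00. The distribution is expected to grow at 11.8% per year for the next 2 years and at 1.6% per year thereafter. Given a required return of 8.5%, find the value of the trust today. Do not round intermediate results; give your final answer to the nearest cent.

£54419.19

D_1 = 3432.26000
D_2 = 3837.26668
Terminal value at year 2: TV = D_2×(1+g_2)/(r−g_2) = 3898.66295/0.069 = 56502.36155
P_0 = D_1/(1+r)^1 + D_2/(1+r)^2 + TV/(1+r)^2
    = 3163.37327 + 3259.58647 + 47996.22973 = 54419.18947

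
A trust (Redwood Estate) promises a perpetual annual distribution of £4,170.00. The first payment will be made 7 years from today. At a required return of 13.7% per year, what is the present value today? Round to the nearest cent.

£14088.11

Value at end of year 6: C / r = £4,170.00 / 0.137 = £30,437.9562
Discount to today: PV = £30,437.9562 / (1 + 0.137)^6 = £30,437.9562 / 2.160542 = £14,088.11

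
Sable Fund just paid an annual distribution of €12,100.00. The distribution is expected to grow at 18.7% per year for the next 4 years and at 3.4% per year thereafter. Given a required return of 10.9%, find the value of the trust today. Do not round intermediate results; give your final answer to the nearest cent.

€276468.38

D_1 = 14362.70000
D_2 = 17048.52490
D_3 = 20236.59906
D_4 = 24020.84308
Terminal value at year 4: TV = D_4×(1+g_2)/(r−g_2) = 24837.55174/0.075 = 331167.35659
P_0 = D_1/(1+r)^1 + D_2/(1+r)^2 + D_3/(1+r)^3 + D_4/(1+r)^4 + TV/(1+r)^4
    = 12951.03697 + 13861.93046 + 14836.89041 + 15880.42282 + 218938.09600 = 276468.37666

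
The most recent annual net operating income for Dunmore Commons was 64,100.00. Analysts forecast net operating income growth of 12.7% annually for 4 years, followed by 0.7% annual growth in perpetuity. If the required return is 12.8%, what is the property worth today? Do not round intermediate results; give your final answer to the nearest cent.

787403.38

D_1 = 72240.70000
D_2 = 81415.26890
D_3 = 91755.00805
D_4 = 103407.89407
Terminal value at year 4: TV = D_4×(1+g_2)/(r−g_2) = 104131.74933/0.121 = 860592.96968
P_0 = D_1/(1+r)^1 + D_2/(1+r)^2 + D_3/(1+r)^3 + D_4/(1+r)^4 + TV/(1+r)^4
    = 64043.17376 + 63986.39790 + 63929.67237 + 63872.99712 + 531571.14136 = 787403.38250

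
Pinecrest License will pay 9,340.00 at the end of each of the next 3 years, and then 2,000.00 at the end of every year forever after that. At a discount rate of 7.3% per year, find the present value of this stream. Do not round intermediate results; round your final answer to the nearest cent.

PV of 3-year annuity: 9,340.00 × [1 − (1+0.073)^−3] / 0.073 = 24377.38182
Perpetuity value at year 3: 2,000.00 / 0.073 = 27397.26027
PV of perpetuity: 27397.26027 / (1+0.073)^3 = 22177.26417
Total PV = 24377.38182 + 22177.26417 = 46554.64599

46554.65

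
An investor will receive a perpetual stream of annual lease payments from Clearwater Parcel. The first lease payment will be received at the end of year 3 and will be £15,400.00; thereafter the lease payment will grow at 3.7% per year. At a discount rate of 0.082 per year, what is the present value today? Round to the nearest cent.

Value at end of year 2: C₁ / (r − g) = £15,400.00 / (0.082 − 0.037) = £342,222.2222
Discount to today: PV = £342,222.2222 / (1 + 0.082)^2 = £342,222.2222 / 1.170724 = £292,316.74

£292316.74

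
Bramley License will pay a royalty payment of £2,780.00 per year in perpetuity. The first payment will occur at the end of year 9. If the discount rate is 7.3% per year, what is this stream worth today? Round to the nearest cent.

Value at end of year 8: C / r = £2,780.00 / 0.073 = £38,082.1918
Discount to today: PV = £38,082.1918 / (1 + 0.073)^8 = £38,082.1918 / 1.757105 = £21,673.26

£21673.26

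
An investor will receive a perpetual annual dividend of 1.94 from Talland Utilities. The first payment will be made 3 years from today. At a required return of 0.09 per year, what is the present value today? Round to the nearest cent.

18.14

Value at end of year 2: C / r = 1.94 / 0.09 = 21.5556
Discount to today: PV = 21.5556 / (1 + 0.09)^2 = 21.5556 / 1.188100 = 18.14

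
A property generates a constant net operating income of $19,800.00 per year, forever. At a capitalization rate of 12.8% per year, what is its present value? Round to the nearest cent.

$154687.50

Level perpetuity: PV = C / r = $19,800.00 / 0.128 = $154,687.50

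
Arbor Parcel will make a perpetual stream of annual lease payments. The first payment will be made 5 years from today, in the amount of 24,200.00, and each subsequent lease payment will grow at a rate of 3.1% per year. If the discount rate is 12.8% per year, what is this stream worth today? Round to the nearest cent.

154101.63

Value at end of year 4: C₁ / (r − g) = 24,200.00 / (0.128 − 0.031) = 249,484.5361
Discount to today: PV = 249,484.5361 / (1 + 0.128)^4 = 249,484.5361 / 1.618961 = 154,101.63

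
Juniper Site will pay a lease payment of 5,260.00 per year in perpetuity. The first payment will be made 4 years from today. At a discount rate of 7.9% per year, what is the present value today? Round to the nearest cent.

53002.25

Value at end of year 3: C / r = 5,260.00 / 0.079 = 66,582.2785
Discount to today: PV = 66,582.2785 / (1 + 0.079)^3 = 66,582.2785 / 1.256216 = 53,002.25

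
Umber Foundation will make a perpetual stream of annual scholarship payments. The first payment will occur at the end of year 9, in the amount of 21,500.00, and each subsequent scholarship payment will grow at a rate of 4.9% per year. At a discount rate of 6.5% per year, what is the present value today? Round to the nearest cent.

Value at end of year 8: C₁ / (r − g) = 21,500.00 / (0.065 − 0.049) = 1,343,750.0000
Discount to today: PV = 1,343,750.0000 / (1 + 0.065)^8 = 1,343,750.0000 / 1.654996 = 811,935.66

811935.66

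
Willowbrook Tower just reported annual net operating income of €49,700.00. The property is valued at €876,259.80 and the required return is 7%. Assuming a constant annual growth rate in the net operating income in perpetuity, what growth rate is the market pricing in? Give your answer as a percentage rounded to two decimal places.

P = D₀(1+g)/(r−g) ⇒ P(r−g) = D₀(1+g) ⇒ g(P+D₀) = P·r − D₀
g = (P·r − D₀)/(P + D₀) = (€876,259.80×0.07 − €49,700.00) / (€876,259.80 + €49,700.00) = 0.012569

1.26%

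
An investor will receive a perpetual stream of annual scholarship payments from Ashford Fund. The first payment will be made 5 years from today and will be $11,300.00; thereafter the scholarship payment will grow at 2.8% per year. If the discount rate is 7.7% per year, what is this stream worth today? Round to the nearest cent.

$171403.45

Value at end of year 4: C₁ / (r − g) = $11,300.00 / (0.077 − 0.028) = $230,612.2449
Discount to today: PV = $230,612.2449 / (1 + 0.077)^4 = $230,612.2449 / 1.345435 = $171,403.45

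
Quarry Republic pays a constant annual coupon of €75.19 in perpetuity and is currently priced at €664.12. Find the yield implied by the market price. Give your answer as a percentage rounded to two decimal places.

11.32%

P = C/r ⇒ r = C/P = €75.19/€664.12 = 0.113217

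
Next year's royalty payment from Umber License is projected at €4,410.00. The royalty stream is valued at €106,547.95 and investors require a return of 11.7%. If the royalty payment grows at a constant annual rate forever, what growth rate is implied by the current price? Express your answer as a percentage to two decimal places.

P = D₁/(r−g) ⇒ g = r − D₁/P = 0.117 − €4,410.00/€106,547.95 = 0.075610

7.56%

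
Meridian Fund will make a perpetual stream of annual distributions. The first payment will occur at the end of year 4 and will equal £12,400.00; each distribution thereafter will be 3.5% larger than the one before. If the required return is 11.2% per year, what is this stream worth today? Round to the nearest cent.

Value at end of year 3: C₁ / (r − g) = £12,400.00 / (0.112 − 0.035) = £161,038.9610
Discount to today: PV = £161,038.9610 / (1 + 0.112)^3 = £161,038.9610 / 1.375037 = £117,116.10

£117116.10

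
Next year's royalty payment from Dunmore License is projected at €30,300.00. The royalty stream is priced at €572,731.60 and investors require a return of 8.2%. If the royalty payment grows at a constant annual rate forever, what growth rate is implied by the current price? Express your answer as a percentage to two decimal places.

P = D₁/(r−g) ⇒ g = r − D₁/P = 0.082 − €30,300.00/€572,731.60 = 0.029096

2.91%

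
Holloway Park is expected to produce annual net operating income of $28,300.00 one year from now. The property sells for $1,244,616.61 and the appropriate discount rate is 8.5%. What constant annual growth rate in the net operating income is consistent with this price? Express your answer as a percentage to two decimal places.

6.23%

P = D₁/(r−g) ⇒ g = r − D₁/P = 0.085 − $28,300.00/$1,244,616.61 = 0.062262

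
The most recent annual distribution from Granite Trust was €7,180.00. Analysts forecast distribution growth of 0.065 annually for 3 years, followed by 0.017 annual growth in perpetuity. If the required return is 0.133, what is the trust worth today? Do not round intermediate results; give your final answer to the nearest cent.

D_1 = 7646.70000
D_2 = 8143.73550
D_3 = 8673.07831
Terminal value at year 3: TV = D_3×(1+g_2)/(r−g_2) = 8820.52064/0.116 = 76038.97102
P_0 = D_1/(1+r)^1 + D_2/(1+r)^2 + D_3/(1+r)^3 + TV/(1+r)^3
    = 6749.07326 + 6344.00973 + 5963.25716 + 52281.31489 = 71337.65503

€71337.66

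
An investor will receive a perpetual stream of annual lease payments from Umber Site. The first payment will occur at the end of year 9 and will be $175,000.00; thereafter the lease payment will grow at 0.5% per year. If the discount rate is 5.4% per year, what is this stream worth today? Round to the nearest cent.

Value at end of year 8: C₁ / (r − g) = $175,000.00 / (0.054 − 0.005) = $3,571,428.5714
Discount to today: PV = $3,571,428.5714 / (1 + 0.054)^8 = $3,571,428.5714 / 1.523088 = $2,344,860.88

$2344860.88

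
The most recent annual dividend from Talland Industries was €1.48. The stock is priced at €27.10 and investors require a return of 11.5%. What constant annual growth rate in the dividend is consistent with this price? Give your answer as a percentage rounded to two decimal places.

P = D₀(1+g)/(r−g) ⇒ P(r−g) = D₀(1+g) ⇒ g(P+D₀) = P·r − D₀
g = (P·r − D₀)/(P + D₀) = (€27.10×0.115 − €1.48) / (€27.10 + €1.48) = 0.057260

5.73%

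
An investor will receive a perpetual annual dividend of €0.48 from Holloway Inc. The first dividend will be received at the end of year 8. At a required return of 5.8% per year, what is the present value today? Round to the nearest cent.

Value at end of year 7: C / r = €0.48 / 0.058 = €8.2759
Discount to today: PV = €8.2759 / (1 + 0.058)^7 = €8.2759 / 1.483883 = €5.58

€5.58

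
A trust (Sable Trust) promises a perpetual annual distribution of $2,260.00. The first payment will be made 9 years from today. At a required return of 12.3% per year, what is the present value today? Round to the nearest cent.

$7263.82

Value at end of year 8: C / r = $2,260.00 / 0.123 = $18,373.9837
Discount to today: PV = $18,373.9837 / (1 + 0.123)^8 = $18,373.9837 / 2.529520 = $7,263.82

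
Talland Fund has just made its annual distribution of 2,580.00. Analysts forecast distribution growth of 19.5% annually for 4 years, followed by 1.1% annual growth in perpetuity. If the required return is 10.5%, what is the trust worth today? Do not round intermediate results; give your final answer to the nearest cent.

D_1 = 3083.10000
D_2 = 3684.30450
D_3 = 4402.74388
D_4 = 5261.27893
Terminal value at year 4: TV = D_4×(1+g_2)/(r−g_2) = 5319.15300/0.094 = 56586.73406
P_0 = D_1/(1+r)^1 + D_2/(1+r)^2 + D_3/(1+r)^3 + D_4/(1+r)^4 + TV/(1+r)^4
    = 2790.13575 + 3017.38662 + 3263.14662 + 3528.92327 + 37954.69598 = 50554.28823

50554.29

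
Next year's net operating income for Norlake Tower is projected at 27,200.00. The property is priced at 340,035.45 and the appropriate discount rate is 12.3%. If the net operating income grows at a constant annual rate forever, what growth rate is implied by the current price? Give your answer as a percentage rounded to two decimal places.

P = D₁/(r−g) ⇒ g = r − D₁/P = 0.123 − 27,200.00/340,035.45 = 0.043008

4.30%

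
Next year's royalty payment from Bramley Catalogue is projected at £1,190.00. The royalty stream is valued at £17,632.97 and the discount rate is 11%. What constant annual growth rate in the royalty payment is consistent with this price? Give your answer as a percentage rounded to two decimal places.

P = D₁/(r−g) ⇒ g = r − D₁/P = 0.11 − £1,190.00/£17,632.97 = 0.042513

4.25%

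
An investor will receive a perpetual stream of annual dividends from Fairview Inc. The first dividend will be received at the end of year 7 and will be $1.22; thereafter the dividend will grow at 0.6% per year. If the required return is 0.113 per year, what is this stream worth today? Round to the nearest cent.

$6.00

Value at end of year 6: C₁ / (r − g) = $1.22 / (0.113 − 0.006) = $11.4019
Discount to today: PV = $11.4019 / (1 + 0.113)^6 = $11.4019 / 1.900951 = $6.00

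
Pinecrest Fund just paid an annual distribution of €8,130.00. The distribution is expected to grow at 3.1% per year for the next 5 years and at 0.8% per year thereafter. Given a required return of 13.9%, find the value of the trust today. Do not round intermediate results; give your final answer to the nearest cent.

D_1 = 8382.03000
D_2 = 8641.87293
D_3 = 8909.77099
D_4 = 9185.97389
D_5 = 9470.73908
Terminal value at year 5: TV = D_5×(1+g_2)/(r−g_2) = 9546.50499/0.131 = 72874.08393
P_0 = D_1/(1+r)^1 + D_2/(1+r)^2 + D_3/(1+r)^3 + D_4/(1+r)^4 + D_5/(1+r)^5 + TV/(1+r)^5
    = 7359.11326 + 6661.32201 + 6029.69534 + 5457.95952 + 4940.43570 + 38014.95564 = 68463.48147

€68463.48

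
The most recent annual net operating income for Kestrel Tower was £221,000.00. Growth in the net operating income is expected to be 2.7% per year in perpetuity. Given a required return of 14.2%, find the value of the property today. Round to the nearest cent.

D₁ = D₀ × (1 + g) = £221,000.00 × 1.027 = £226,967.0000
Growing perpetuity: P = D₁ / (r − g) = £226,967.0000 / (0.142 − 0.027) = £1,973,626.09

£1973626.09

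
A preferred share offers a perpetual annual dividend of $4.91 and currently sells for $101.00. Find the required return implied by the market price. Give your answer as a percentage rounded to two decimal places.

4.86%

P = C/r ⇒ r = C/P = $4.91/$101.00 = 0.048614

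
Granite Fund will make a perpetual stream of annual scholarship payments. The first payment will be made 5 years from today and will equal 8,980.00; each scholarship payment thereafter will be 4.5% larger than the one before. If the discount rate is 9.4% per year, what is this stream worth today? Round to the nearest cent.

127941.36

Value at end of year 4: C₁ / (r − g) = 8,980.00 / (0.094 − 0.045) = 183,265.3061
Discount to today: PV = 183,265.3061 / (1 + 0.094)^4 = 183,265.3061 / 1.432416 = 127,941.36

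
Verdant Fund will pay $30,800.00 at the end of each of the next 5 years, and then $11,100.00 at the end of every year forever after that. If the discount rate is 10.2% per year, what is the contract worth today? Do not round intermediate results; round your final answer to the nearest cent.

$183122.03

PV of 5-year annuity: $30,800.00 × [1 − (1+0.102)^−5] / 0.102 = 116162.12659
Perpetuity value at year 5: $11,100.00 / 0.102 = 108823.52941
PV of perpetuity: 108823.52941 / (1+0.102)^5 = 66959.90587
Total PV = 116162.12659 + 66959.90587 = 183122.03246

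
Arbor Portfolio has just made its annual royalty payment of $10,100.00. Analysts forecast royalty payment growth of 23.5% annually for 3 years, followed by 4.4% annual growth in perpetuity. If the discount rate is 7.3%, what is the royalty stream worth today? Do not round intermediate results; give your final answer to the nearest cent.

D_1 = 12473.50000
D_2 = 15404.77250
D_3 = 19024.89404
Terminal value at year 3: TV = D_3×(1+g_2)/(r−g_2) = 19861.98938/0.029 = 684896.18535
P_0 = D_1/(1+r)^1 + D_2/(1+r)^2 + D_3/(1+r)^3 + TV/(1+r)^3
    = 11624.88350 + 13379.99173 + 15400.08368 + 554403.01246 = 594807.97138

$594807.97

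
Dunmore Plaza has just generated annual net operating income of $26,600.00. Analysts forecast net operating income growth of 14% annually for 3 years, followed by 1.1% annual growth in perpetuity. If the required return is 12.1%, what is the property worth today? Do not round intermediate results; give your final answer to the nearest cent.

$339656.94

D_1 = 30324.00000
D_2 = 34569.36000
D_3 = 39409.07040
Terminal value at year 3: TV = D_3×(1+g_2)/(r−g_2) = 39842.57017/0.11 = 362205.18340
P_0 = D_1/(1+r)^1 + D_2/(1+r)^2 + D_3/(1+r)^3 + TV/(1+r)^3
    = 27050.84746 + 27509.33640 + 27975.59634 + 257121.16269 = 339656.94288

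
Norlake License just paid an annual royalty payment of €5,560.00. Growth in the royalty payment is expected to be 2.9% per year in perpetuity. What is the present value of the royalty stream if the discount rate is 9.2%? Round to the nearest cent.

€90813.33

D₁ = D₀ × (1 + g) = €5,560.00 × 1.029 = €5,721.2400
Growing perpetuity: P = D₁ / (r − g) = €5,721.2400 / (0.092 − 0.029) = €90,813.33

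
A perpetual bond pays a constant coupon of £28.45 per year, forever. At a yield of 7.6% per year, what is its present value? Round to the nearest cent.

Level perpetuity: PV = C / r = £28.45 / 0.076 = £374.34

£374.34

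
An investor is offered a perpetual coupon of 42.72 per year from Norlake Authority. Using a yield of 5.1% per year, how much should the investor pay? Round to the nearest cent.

837.65

Level perpetuity: PV = C / r = 42.72 / 0.051 = 837.65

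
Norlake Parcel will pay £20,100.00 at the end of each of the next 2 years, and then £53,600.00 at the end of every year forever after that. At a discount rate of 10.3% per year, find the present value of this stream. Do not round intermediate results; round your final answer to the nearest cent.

PV of 2-year annuity: £20,100.00 × [1 − (1+0.103)^−2] / 0.103 = 34744.35912
Perpetuity value at year 2: £53,600.00 / 0.103 = 520388.34951
PV of perpetuity: 520388.34951 / (1+0.103)^2 = 427736.72520
Total PV = 34744.35912 + 427736.72520 = 462481.08432

£462481.08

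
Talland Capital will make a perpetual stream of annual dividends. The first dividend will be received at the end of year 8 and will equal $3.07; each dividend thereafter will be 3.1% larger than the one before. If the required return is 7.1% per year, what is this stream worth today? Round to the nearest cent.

Value at end of year 7: C₁ / (r − g) = $3.07 / (0.071 − 0.031) = $76.7500
Discount to today: PV = $76.7500 / (1 + 0.071)^7 = $76.7500 / 1.616316 = $47.48

$47.48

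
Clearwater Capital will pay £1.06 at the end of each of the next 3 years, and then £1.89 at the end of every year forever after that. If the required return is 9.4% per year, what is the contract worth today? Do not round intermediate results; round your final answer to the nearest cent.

£18.02

PV of 3-year annuity: £1.06 × [1 − (1+0.094)^−3] / 0.094 = 2.66416
Perpetuity value at year 3: £1.89 / 0.094 = 20.10638
PV of perpetuity: 20.10638 / (1+0.094)^3 = 15.35614
Total PV = 2.66416 + 15.35614 = 18.02030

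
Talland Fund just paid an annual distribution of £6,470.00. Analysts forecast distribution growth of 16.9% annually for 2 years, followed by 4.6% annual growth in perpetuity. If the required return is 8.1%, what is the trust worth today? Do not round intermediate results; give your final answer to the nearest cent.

D_1 = 7563.43000
D_2 = 8841.64967
Terminal value at year 2: TV = D_2×(1+g_2)/(r−g_2) = 9248.36555/0.035 = 264239.01585
P_0 = D_1/(1+r)^1 + D_2/(1+r)^2 + TV/(1+r)^2
    = 6996.69750 + 7566.27140 + 226123.42518 = 240686.39408

£240686.39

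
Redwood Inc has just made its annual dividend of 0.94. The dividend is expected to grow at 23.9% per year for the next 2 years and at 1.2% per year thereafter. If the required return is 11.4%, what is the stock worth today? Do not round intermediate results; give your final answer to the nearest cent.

13.74

D_1 = 1.16466
D_2 = 1.44301
Terminal value at year 2: TV = D_2×(1+g_2)/(r−g_2) = 1.46033/0.102 = 14.31696
P_0 = D_1/(1+r)^1 + D_2/(1+r)^2 + TV/(1+r)^2
    = 1.04548 + 1.16279 + 11.53667 = 13.74493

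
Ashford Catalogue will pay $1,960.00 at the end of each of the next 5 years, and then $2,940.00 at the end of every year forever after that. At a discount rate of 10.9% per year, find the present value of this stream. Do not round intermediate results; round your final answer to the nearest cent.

$23341.37

PV of 5-year annuity: $1,960.00 × [1 − (1+0.109)^−5] / 0.109 = 7262.21767
Perpetuity value at year 5: $2,940.00 / 0.109 = 26972.47706
PV of perpetuity: 26972.47706 / (1+0.109)^5 = 16079.15056
Total PV = 7262.21767 + 16079.15056 = 23341.36823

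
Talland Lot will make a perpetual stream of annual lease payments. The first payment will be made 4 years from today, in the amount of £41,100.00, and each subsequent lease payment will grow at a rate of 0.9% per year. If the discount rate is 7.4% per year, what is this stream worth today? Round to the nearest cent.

£510405.82

Value at end of year 3: C₁ / (r − g) = £41,100.00 / (0.074 − 0.009) = £632,307.6923
Discount to today: PV = £632,307.6923 / (1 + 0.074)^3 = £632,307.6923 / 1.238833 = £510,405.82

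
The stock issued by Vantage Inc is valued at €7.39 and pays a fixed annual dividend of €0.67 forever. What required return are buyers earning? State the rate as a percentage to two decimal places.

9.07%

P = C/r ⇒ r = C/P = €0.67/€7.39 = 0.090663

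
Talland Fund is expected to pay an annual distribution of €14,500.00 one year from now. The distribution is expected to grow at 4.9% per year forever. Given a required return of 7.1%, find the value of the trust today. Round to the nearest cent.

Growing perpetuity: P = D₁ / (r − g) = €14,500.0000 / (0.071 − 0.049) = €659,090.91

€659090.91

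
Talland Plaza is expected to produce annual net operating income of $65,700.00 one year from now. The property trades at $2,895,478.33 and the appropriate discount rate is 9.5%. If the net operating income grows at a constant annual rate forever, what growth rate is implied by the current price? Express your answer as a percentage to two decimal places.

7.23%

P = D₁/(r−g) ⇒ g = r − D₁/P = 0.095 − $65,700.00/$2,895,478.33 = 0.072309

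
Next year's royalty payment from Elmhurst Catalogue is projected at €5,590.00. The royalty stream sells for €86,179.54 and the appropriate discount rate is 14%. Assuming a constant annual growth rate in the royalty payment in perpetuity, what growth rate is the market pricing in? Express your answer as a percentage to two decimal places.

7.51%

P = D₁/(r−g) ⇒ g = r − D₁/P = 0.14 − €5,590.00/€86,179.54 = 0.075135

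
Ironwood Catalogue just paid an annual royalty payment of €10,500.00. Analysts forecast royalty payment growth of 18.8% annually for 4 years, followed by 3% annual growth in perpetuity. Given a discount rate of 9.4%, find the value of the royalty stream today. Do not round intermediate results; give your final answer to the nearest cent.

D_1 = 12474.00000
D_2 = 14819.11200
D_3 = 17605.10506
D_4 = 20914.86481
Terminal value at year 4: TV = D_4×(1+g_2)/(r−g_2) = 21542.31075/0.064 = 336598.60548
P_0 = D_1/(1+r)^1 + D_2/(1+r)^2 + D_3/(1+r)^3 + D_4/(1+r)^4 + TV/(1+r)^4
    = 11402.19378 + 12381.90696 + 13445.80025 + 14601.10667 + 234986.56042 = 286817.56808

€286817.57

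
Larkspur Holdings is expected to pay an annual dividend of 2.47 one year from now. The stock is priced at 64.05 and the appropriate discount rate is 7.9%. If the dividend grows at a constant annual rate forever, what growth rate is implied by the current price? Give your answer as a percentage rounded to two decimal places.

P = D₁/(r−g) ⇒ g = r − D₁/P = 0.079 − 2.47/64.05 = 0.040436

4.04%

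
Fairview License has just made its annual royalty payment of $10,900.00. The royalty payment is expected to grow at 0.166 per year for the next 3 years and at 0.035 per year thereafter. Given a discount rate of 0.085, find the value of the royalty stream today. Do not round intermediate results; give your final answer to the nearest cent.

$317859.10

D_1 = 12709.40000
D_2 = 14819.16040
D_3 = 17279.14103
Terminal value at year 3: TV = D_3×(1+g_2)/(r−g_2) = 17883.91096/0.05 = 357678.21925
P_0 = D_1/(1+r)^1 + D_2/(1+r)^2 + D_3/(1+r)^3 + TV/(1+r)^3
    = 11713.73272 + 12588.21415 + 13527.97944 + 280029.17448 = 317859.10079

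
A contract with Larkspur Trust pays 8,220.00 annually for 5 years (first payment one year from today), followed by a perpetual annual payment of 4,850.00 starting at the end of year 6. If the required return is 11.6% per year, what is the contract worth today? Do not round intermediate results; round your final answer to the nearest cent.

PV of 5-year annuity: 8,220.00 × [1 − (1+0.116)^−5] / 0.116 = 29927.25177
Perpetuity value at year 5: 4,850.00 / 0.116 = 41810.34483
PV of perpetuity: 41810.34483 / (1+0.116)^5 = 24152.53813
Total PV = 29927.25177 + 24152.53813 = 54079.78990

54079.79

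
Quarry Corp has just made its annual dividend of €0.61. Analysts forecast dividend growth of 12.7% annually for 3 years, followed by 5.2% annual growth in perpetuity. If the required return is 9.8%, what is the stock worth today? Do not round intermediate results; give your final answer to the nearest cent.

D_1 = 0.68747
D_2 = 0.77478
D_3 = 0.87318
Terminal value at year 3: TV = D_3×(1+g_2)/(r−g_2) = 0.91858/0.046 = 19.96915
P_0 = D_1/(1+r)^1 + D_2/(1+r)^2 + D_3/(1+r)^3 + TV/(1+r)^3
    = 0.62611 + 0.64265 + 0.65962 + 15.08525 = 17.01363

€17.01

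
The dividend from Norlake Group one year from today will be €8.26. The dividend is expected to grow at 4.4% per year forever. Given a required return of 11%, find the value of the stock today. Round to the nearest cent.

Growing perpetuity: P = D₁ / (r − g) = €8.2600 / (0.11 − 0.044) = €125.15

€125.15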